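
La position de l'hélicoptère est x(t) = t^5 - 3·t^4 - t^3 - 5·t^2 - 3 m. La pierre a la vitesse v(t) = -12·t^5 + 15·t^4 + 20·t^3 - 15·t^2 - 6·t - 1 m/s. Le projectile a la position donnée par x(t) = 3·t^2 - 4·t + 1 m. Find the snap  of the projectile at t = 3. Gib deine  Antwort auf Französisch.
En partant de la position x(t) = 3·t^2 - 4·t + 1, nous prenons 4 dérivées. La dérivée de la position donne la vitesse: v(t) = 6·t - 4. En prenant d/dt de v(t), nous trouvons a(t) = 6. En prenant d/dt de a(t), nous trouvons j(t) = 0. En prenant d/dt de j(t), nous trouvons s(t) = 0. En utilisant s(t) = 0 et en substituant t = 3, nous trouvons s = 0.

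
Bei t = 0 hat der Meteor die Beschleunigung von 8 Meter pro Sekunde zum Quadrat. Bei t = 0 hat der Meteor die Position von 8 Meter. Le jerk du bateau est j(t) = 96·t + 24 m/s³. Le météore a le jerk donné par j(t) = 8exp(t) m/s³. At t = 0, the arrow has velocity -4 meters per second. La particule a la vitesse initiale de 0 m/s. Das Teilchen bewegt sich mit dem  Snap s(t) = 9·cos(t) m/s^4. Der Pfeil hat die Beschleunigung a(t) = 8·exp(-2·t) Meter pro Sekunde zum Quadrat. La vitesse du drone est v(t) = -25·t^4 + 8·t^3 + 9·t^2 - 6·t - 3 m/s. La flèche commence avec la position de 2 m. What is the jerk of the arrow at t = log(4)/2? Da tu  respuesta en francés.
Pour résoudre ceci, nous devons prendre 1 dérivée de notre équation de l'accélération a(t) = 8·exp(-2·t). En prenant d/dt de a(t), nous trouvons j(t) = -16·exp(-2·t). En utilisant j(t) = -16·exp(-2·t) et en substituant t = log(4)/2, nous trouvons j = -4.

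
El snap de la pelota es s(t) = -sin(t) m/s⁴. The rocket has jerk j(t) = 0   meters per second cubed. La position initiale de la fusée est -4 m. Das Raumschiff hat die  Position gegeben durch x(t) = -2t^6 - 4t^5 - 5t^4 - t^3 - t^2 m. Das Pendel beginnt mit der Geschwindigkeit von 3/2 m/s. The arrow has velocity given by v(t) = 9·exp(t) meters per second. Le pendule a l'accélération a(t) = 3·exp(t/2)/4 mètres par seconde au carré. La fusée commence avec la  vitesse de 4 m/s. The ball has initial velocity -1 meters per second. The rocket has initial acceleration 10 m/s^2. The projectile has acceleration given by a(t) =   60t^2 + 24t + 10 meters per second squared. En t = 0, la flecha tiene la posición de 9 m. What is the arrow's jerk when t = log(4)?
Starting from velocity v(t) = 9·exp(t), we take 2 derivatives. Differentiating velocity, we get acceleration: a(t) = 9·exp(t). Taking d/dt of a(t), we find j(t) = 9·exp(t). From the given jerk equation j(t) = 9·exp(t), we substitute t = log(4) to get j = 36.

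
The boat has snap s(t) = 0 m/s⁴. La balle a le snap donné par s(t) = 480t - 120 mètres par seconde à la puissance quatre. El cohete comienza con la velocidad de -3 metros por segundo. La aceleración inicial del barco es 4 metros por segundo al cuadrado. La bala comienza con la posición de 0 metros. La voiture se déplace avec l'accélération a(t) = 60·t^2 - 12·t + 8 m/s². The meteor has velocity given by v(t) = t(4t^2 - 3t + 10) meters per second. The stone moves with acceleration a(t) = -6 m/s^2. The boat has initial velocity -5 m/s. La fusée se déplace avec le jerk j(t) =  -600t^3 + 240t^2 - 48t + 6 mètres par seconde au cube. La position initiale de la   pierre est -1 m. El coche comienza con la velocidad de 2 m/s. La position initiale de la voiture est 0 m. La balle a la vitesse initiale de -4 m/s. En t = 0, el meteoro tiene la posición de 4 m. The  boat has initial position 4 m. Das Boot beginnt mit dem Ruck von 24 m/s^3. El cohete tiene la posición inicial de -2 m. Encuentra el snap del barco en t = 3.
De la ecuación del snap s(t) = 0, sustituimos t = 3 para obtener s = 0.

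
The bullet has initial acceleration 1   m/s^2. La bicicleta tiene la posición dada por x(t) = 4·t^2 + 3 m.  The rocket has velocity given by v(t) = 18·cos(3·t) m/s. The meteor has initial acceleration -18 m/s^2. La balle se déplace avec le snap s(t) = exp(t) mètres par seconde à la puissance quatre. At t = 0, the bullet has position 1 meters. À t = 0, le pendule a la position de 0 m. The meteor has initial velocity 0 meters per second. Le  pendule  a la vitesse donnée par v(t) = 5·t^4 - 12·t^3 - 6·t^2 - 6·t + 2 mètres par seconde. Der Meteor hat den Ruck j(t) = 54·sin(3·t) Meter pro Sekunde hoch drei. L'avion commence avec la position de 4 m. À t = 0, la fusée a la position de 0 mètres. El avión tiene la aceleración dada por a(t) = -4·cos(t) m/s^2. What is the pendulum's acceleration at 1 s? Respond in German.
Wir müssen unsere Gleichung für die Geschwindigkeit v(t) = 5·t^4 - 12·t^3 - 6·t^2 - 6·t + 2 1-mal ableiten. Die Ableitung von der Geschwindigkeit ergibt die Beschleunigung: a(t) = 20·t^3 - 36·t^2 - 12·t - 6. Wir haben die Beschleunigung a(t) = 20·t^3 - 36·t^2 - 12·t - 6. Durch Einsetzen von t = 1: a(1) = -34.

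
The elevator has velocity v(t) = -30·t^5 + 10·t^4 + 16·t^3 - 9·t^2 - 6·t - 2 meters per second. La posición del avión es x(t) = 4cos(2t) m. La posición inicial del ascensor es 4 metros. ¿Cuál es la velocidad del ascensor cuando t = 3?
Tenemos la velocidad v(t) = -30·t^5 + 10·t^4 + 16·t^3 - 9·t^2 - 6·t - 2. Sustituyendo t = 3: v(3) = -6149.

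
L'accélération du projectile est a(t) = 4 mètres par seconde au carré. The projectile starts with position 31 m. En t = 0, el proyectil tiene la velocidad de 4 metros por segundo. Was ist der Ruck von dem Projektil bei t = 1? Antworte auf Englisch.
We must differentiate our acceleration equation a(t) = 4 1 time. Taking d/dt of a(t), we find j(t) = 0. We have jerk j(t) = 0. Substituting t = 1: j(1) = 0.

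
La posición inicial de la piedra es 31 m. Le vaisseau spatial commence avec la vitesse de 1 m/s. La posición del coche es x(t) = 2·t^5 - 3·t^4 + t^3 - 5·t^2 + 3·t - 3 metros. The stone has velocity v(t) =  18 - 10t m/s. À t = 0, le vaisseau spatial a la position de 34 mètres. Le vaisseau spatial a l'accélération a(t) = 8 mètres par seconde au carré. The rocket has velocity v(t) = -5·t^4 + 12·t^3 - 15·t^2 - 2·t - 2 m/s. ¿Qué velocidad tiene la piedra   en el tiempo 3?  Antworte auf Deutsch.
Mit v(t) = 18 - 10·t und Einsetzen von t = 3, finden wir v = -12.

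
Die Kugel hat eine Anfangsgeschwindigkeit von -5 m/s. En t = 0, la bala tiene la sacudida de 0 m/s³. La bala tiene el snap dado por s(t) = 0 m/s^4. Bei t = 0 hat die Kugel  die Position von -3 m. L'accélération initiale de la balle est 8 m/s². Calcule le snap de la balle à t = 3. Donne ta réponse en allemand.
Mit s(t) = 0 und Einsetzen von t = 3, finden wir s = 0.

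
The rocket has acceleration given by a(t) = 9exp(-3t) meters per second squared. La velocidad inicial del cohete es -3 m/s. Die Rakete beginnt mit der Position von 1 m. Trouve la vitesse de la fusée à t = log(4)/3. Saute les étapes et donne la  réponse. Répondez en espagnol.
La respuesta es -3/4.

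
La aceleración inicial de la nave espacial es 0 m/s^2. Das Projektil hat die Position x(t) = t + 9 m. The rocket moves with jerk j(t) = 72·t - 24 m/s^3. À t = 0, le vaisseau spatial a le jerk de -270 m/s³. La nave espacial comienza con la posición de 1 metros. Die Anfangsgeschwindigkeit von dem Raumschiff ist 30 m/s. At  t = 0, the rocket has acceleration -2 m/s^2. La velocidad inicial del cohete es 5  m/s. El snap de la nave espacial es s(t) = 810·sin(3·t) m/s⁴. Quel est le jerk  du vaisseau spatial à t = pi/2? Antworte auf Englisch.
We need to integrate our snap equation s(t) = 810·sin(3·t) 1 time. The integral of snap, with j(0) = -270, gives jerk: j(t) = -270·cos(3·t). From the given jerk equation j(t) = -270·cos(3·t), we substitute t = pi/2 to get j = 0.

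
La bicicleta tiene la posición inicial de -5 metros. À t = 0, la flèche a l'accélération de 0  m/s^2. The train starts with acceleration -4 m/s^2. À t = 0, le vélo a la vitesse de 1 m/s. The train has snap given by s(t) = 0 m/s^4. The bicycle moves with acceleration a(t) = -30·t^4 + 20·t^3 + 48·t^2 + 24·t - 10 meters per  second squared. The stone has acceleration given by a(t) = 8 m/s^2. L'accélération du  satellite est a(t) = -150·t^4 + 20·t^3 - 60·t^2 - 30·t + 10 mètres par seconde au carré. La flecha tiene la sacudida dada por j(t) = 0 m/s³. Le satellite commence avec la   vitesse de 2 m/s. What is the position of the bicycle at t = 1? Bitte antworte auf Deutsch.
Ausgehend von der Beschleunigung a(t) = -30·t^4 + 20·t^3 + 48·t^2 + 24·t - 10, nehmen wir 2 Integrale. Mit ∫a(t)dt und Anwendung von v(0) = 1, finden wir v(t) = -6·t^5 + 5·t^4 + 16·t^3 + 12·t^2 - 10·t + 1. Das Integral von der Geschwindigkeit, mit x(0) = -5, ergibt die Position: x(t) = -t^6 + t^5 + 4·t^4 + 4·t^3 - 5·t^2 + t - 5. Mit x(t) = -t^6 + t^5 + 4·t^4 + 4·t^3 - 5·t^2 + t - 5 und Einsetzen von t = 1, finden wir x = -1.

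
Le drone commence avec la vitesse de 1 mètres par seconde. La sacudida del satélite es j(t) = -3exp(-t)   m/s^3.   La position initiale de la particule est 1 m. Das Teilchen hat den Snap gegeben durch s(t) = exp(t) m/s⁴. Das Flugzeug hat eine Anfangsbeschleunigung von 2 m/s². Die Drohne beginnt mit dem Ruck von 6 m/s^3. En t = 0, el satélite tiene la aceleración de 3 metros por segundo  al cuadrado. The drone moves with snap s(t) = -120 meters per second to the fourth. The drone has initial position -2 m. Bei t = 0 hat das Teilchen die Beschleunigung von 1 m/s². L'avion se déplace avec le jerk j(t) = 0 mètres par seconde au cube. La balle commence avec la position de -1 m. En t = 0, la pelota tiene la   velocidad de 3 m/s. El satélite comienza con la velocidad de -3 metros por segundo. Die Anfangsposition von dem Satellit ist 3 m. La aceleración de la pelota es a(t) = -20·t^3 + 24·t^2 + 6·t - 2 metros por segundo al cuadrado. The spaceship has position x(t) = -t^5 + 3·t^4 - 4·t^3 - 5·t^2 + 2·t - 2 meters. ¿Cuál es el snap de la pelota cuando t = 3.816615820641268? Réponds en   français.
Nous devons dériver notre équation de l'accélération a(t) = -20·t^3 + 24·t^2 + 6·t - 2 2 fois. La dérivée de l'accélération donne le jerk: j(t) = -60·t^2 + 48·t + 6. En dérivant le jerk, nous obtenons le snap: s(t) = 48 - 120·t. En utilisant s(t) = 48 - 120·t et en substituant t = 3.816615820641268, nous trouvons s = -409.993898476952.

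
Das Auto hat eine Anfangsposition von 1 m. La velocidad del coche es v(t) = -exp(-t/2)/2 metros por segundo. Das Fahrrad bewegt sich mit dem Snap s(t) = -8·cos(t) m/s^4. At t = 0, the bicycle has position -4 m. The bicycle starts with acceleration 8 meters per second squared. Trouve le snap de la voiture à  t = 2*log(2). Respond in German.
Ausgehend von der Geschwindigkeit v(t) = -exp(-t/2)/2, nehmen wir 3 Ableitungen. Durch Ableiten von der Geschwindigkeit erhalten wir die Beschleunigung: a(t) = exp(-t/2)/4. Mit d/dt von a(t) finden wir j(t) = -exp(-t/2)/8. Die Ableitung von dem Ruck ergibt den Snap: s(t) = exp(-t/2)/16. Aus der Gleichung für den Snap s(t) = exp(-t/2)/16, setzen wir t = 2*log(2) ein und erhalten s = 1/32.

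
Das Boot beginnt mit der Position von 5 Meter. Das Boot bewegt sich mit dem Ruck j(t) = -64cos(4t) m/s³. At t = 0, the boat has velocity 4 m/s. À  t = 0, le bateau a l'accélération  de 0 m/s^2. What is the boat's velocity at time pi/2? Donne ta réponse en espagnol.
Necesitamos integrar nuestra ecuación de la sacudida j(t) = -64·cos(4·t) 2 veces. La antiderivada de la sacudida, con a(0) = 0, da la aceleración: a(t) = -16·sin(4·t). La integral de la aceleración, con v(0) = 4, da la velocidad: v(t) = 4·cos(4·t). Tenemos la velocidad v(t) = 4·cos(4·t). Sustituyendo t = pi/2: v(pi/2) = 4.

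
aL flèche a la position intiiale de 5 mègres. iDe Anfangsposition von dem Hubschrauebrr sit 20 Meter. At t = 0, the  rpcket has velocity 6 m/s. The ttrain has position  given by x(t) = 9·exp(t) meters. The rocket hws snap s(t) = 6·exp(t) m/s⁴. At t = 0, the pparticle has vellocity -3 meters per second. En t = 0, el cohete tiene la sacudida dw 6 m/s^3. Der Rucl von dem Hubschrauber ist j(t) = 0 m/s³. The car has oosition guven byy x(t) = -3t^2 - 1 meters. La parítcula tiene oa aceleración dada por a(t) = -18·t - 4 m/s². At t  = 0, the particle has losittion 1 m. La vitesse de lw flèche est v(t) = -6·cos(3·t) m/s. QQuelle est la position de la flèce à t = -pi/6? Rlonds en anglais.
To find the answer, we compute 1 antiderivative of v(t) = -6·cos(3·t). Integrating velocity and using the initial condition x(0) = 5, we get x(t) = 5 - 2·sin(3·t). We have position x(t) = 5 - 2·sin(3·t). Substituting t = -pi/6: x(-pi/6) = 7.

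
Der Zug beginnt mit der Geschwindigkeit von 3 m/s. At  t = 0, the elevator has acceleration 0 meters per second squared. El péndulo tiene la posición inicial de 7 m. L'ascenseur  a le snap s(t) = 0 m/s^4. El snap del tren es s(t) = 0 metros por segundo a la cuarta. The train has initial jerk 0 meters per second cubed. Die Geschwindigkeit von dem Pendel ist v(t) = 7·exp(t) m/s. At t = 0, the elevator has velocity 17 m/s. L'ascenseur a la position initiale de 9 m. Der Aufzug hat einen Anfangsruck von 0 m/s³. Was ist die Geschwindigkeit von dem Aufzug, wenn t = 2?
Wir müssen das Integral unserer Gleichung für den Snap s(t) = 0 3-mal finden. Die Stammfunktion von dem Snap ist der Ruck. Mit j(0) = 0 erhalten wir j(t) = 0. Das Integral von dem Ruck ist die Beschleunigung. Mit a(0) = 0 erhalten wir a(t) = 0. Das Integral von der Beschleunigung, mit v(0) = 17, ergibt die Geschwindigkeit: v(t) = 17. Aus der Gleichung für die Geschwindigkeit v(t) = 17, setzen wir t = 2 ein und erhalten v = 17.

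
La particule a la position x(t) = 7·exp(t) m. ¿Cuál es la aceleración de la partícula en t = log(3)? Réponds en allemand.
Um dies zu lösen, müssen wir 2 Ableitungen unserer Gleichung für die Position x(t) = 7·exp(t) nehmen. Mit d/dt von x(t) finden wir v(t) = 7·exp(t). Die Ableitung von der Geschwindigkeit ergibt die Beschleunigung: a(t) = 7·exp(t). Mit a(t) = 7·exp(t) und Einsetzen von t = log(3), finden wir a = 21.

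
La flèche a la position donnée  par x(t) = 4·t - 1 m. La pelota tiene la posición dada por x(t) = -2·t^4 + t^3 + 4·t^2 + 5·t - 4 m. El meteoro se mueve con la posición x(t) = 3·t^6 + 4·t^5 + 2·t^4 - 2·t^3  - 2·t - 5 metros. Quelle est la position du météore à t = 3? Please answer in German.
Aus der Gleichung für die Position x(t) = 3·t^6 + 4·t^5 + 2·t^4 - 2·t^3 - 2·t - 5, setzen wir t = 3 ein und erhalten x = 3256.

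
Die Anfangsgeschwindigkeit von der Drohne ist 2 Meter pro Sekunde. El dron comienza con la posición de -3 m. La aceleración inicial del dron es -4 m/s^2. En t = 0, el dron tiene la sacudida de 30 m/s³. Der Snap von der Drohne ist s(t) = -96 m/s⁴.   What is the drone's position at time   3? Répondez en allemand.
Wir müssen das Integral unserer Gleichung für den Snap s(t) = -96 4-mal finden. Das Integral von dem Snap ist der Ruck. Mit j(0) = 30 erhalten wir j(t) = 30 - 96·t. Mit ∫j(t)dt und Anwendung von a(0) = -4, finden wir a(t) = -48·t^2 + 30·t - 4. Mit ∫a(t)dt und Anwendung von v(0) = 2, finden wir v(t) = -16·t^3 + 15·t^2 - 4·t + 2. Durch Integration von der Geschwindigkeit und Verwendung der Anfangsbedingung x(0) = -3, erhalten wir x(t) = -4·t^4 + 5·t^3 - 2·t^2 + 2·t - 3. Wir haben die Position x(t) = -4·t^4 + 5·t^3 - 2·t^2 + 2·t - 3. Durch Einsetzen von t = 3: x(3) = -204.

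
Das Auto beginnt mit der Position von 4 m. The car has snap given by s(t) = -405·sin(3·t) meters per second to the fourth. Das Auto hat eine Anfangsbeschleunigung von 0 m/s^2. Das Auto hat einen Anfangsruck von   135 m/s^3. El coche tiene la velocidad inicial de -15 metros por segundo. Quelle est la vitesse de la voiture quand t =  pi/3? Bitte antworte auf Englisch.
We must find the integral of our snap equation s(t) = -405·sin(3·t) 3 times. Finding the integral of s(t) and using j(0) = 135: j(t) = 135·cos(3·t). The antiderivative of jerk is acceleration. Using a(0) = 0, we get a(t) = 45·sin(3·t). Integrating acceleration and using the initial condition v(0) = -15, we get v(t) = -15·cos(3·t). We have velocity v(t) = -15·cos(3·t). Substituting t = pi/3: v(pi/3) = 15.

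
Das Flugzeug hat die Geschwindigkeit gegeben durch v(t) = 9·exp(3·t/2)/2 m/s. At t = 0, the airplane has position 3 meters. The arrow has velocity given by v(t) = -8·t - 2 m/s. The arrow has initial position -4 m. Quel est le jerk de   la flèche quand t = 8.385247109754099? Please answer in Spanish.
Debemos derivar nuestra ecuación de la velocidad v(t) = -8·t - 2 2 veces. La derivada de la velocidad da la aceleración: a(t) = -8. Derivando la aceleración, obtenemos la sacudida: j(t) = 0. Usando j(t) = 0 y sustituyendo t = 8.385247109754099, encontramos j = 0.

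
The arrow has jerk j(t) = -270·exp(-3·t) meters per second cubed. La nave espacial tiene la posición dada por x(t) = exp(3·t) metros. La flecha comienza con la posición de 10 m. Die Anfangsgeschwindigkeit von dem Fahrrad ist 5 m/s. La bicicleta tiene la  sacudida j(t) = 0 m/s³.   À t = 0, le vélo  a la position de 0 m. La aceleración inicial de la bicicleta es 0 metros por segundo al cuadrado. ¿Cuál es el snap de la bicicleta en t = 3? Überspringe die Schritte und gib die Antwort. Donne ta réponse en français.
À t = 3, s = 0.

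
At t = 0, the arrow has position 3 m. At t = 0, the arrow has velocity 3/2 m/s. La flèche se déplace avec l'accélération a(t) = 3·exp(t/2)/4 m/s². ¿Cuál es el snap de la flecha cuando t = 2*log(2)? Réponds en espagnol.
Partiendo de la aceleración a(t) = 3·exp(t/2)/4, tomamos 2 derivadas. Derivando la aceleración, obtenemos la sacudida: j(t) = 3·exp(t/2)/8. Derivando la sacudida, obtenemos el snap: s(t) = 3·exp(t/2)/16. Tenemos el snap s(t) = 3·exp(t/2)/16. Sustituyendo t = 2*log(2): s(2*log(2)) = 3/8.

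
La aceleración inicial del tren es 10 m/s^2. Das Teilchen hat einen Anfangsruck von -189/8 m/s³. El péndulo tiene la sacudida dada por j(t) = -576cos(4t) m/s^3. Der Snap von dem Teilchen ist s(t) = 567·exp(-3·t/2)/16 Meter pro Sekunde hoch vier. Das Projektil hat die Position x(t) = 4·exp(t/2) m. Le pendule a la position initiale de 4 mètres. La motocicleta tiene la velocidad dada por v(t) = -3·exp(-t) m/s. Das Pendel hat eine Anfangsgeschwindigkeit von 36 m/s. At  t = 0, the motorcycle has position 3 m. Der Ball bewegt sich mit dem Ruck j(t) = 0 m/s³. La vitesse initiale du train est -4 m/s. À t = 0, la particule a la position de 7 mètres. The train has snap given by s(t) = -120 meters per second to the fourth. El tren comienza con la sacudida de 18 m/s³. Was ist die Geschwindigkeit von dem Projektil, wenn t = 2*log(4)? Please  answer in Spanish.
Partiendo de la posición x(t) = 4·exp(t/2), tomamos 1 derivada. Derivando la posición, obtenemos la velocidad: v(t) = 2·exp(t/2). Tenemos la velocidad v(t) = 2·exp(t/2). Sustituyendo t = 2*log(4): v(2*log(4)) = 8.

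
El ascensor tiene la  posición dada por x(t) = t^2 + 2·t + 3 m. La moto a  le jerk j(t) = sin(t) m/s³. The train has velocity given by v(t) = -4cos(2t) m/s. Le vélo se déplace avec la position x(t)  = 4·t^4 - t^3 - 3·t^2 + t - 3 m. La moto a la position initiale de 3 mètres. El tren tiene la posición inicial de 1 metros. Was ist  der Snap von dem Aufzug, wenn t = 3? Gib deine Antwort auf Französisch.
Nous devons dériver notre équation de la position x(t) = t^2 + 2·t + 3 4 fois. La dérivée de la position donne la vitesse: v(t) = 2·t + 2. En dérivant la vitesse, nous obtenons l'accélération: a(t) = 2. La dérivée de l'accélération donne le jerk: j(t) = 0. En prenant d/dt de j(t), nous trouvons s(t) = 0. De l'équation du snap s(t) = 0, nous substituons t = 3 pour obtenir s = 0.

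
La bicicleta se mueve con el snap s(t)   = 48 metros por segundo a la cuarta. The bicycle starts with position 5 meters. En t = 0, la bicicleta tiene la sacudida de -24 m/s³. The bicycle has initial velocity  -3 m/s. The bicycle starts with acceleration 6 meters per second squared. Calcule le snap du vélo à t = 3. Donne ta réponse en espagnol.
Tenemos el snap s(t) = 48. Sustituyendo t = 3: s(3) = 48.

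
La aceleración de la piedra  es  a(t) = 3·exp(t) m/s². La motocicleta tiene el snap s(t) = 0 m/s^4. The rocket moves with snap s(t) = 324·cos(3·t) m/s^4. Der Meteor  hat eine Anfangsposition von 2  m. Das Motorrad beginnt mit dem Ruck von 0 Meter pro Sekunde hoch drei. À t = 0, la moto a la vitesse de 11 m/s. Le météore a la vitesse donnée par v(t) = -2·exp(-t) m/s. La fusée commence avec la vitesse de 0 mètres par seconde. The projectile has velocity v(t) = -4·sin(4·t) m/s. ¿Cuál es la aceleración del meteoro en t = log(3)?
Para resolver esto, necesitamos tomar 1 derivada de nuestra ecuación de la velocidad v(t) = -2·exp(-t). Derivando la velocidad, obtenemos la aceleración: a(t) = 2·exp(-t). De la ecuación de la aceleración a(t) = 2·exp(-t), sustituimos t = log(3) para obtener a = 2/3.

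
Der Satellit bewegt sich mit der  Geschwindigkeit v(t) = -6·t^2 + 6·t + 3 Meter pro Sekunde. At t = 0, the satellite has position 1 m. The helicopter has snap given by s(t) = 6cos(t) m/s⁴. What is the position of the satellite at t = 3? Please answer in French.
Nous devons trouver l'intégrale de notre équation de la vitesse v(t) = -6·t^2 + 6·t + 3 1 fois. En prenant ∫v(t)dt et en appliquant x(0) = 1, nous trouvons x(t) = -2·t^3 + 3·t^2 + 3·t + 1. De l'équation de la position x(t) = -2·t^3 + 3·t^2 + 3·t + 1, nous substituons t = 3 pour obtenir x = -17.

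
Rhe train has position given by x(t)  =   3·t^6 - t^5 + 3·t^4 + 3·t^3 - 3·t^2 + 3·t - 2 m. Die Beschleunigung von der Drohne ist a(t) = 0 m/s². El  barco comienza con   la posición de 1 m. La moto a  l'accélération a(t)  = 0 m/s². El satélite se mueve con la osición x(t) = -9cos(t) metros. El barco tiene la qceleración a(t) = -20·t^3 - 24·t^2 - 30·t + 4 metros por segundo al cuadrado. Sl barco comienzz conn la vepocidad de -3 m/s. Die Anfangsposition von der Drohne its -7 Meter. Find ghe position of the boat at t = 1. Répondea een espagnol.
Para resolver esto, necesitamos tomar 2 antiderivadas de nuestra ecuación de la aceleración a(t) = -20·t^3 - 24·t^2 - 30·t + 4. La antiderivada de la aceleración es la velocidad. Usando v(0) = -3, obtenemos v(t) = -5·t^4 - 8·t^3 - 15·t^2 + 4·t - 3. Integrando la velocidad y usando la condición inicial x(0) = 1, obtenemos x(t) = -t^5 - 2·t^4 - 5·t^3 + 2·t^2 - 3·t + 1. Tenemos la posición x(t) = -t^5 - 2·t^4 - 5·t^3 + 2·t^2 - 3·t + 1. Sustituyendo t = 1: x(1) = -8.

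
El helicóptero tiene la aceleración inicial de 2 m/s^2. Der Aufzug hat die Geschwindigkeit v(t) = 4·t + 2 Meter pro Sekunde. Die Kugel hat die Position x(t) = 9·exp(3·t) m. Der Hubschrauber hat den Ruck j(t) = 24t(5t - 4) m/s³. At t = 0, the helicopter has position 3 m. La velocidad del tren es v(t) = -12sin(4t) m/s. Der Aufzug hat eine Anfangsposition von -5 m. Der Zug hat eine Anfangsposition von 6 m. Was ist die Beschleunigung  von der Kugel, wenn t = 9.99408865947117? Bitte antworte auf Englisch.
We must differentiate our position equation x(t) = 9·exp(3·t) 2 times. Taking d/dt of x(t), we find v(t) = 27·exp(3·t). Taking d/dt of v(t), we find a(t) = 81·exp(3·t). From the given acceleration equation a(t) = 81·exp(3·t), we substitute t = 9.99408865947117 to get a = 850389106556039.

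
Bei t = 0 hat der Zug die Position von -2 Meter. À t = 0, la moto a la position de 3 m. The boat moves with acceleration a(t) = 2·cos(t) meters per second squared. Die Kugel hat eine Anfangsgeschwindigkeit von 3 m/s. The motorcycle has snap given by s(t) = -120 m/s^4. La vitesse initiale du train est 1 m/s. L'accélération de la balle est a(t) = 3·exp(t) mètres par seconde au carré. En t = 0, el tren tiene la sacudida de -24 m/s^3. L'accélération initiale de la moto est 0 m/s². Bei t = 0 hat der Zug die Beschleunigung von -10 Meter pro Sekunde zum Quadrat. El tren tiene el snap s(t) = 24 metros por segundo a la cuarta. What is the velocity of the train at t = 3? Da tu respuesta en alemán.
Wir müssen das Integral unserer Gleichung für den Snap s(t) = 24 3-mal finden. Das Integral von dem Snap ist der Ruck. Mit j(0) = -24 erhalten wir j(t) = 24·t - 24. Mit ∫j(t)dt und Anwendung von a(0) = -10, finden wir a(t) = 12·t^2 - 24·t - 10. Mit ∫a(t)dt und Anwendung von v(0) = 1, finden wir v(t) = 4·t^3 - 12·t^2 - 10·t + 1. Aus der Gleichung für die Geschwindigkeit v(t) = 4·t^3 - 12·t^2 - 10·t + 1, setzen wir t = 3 ein und erhalten v = -29.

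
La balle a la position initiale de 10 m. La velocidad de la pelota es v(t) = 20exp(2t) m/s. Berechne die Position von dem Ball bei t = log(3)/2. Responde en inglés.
To find the answer, we compute 1 antiderivative of v(t) = 20·exp(2·t). The integral of velocity is position. Using x(0) = 10, we get x(t) = 10·exp(2·t). We have position x(t) = 10·exp(2·t). Substituting t = log(3)/2: x(log(3)/2) = 30.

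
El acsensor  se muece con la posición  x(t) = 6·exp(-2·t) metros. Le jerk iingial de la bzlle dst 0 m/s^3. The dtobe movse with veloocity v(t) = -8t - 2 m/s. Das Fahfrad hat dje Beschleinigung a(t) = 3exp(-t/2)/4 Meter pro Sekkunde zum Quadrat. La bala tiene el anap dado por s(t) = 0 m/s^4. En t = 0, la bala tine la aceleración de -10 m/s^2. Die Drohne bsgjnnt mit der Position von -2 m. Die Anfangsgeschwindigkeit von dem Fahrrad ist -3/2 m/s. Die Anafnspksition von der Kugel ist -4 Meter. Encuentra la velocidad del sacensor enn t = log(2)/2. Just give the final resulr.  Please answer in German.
Die Geschwindigkeit bei t = log(2)/2 ist v = -6.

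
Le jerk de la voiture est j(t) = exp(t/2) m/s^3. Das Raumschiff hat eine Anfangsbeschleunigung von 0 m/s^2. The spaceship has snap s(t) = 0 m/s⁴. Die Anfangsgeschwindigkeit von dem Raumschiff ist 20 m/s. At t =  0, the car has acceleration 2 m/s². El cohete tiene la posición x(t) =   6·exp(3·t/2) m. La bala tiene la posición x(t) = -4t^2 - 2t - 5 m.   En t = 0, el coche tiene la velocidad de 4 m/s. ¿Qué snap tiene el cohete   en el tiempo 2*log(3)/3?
Partiendo de la posición x(t) = 6·exp(3·t/2), tomamos 4 derivadas. La derivada de la posición da la velocidad: v(t) = 9·exp(3·t/2). La derivada de la velocidad da la aceleración: a(t) = 27·exp(3·t/2)/2. Derivando la aceleración, obtenemos la sacudida: j(t) = 81·exp(3·t/2)/4. La derivada de la sacudida da el snap: s(t) = 243·exp(3·t/2)/8. De la ecuación del snap s(t) = 243·exp(3·t/2)/8, sustituimos t = 2*log(3)/3 para obtener s = 729/8.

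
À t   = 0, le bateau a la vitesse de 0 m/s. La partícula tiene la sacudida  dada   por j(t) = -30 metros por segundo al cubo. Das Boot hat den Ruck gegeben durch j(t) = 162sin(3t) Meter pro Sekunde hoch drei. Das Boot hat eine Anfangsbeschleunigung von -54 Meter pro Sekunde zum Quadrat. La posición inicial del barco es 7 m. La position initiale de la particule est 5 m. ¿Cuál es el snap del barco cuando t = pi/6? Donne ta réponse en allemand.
Um dies zu lösen, müssen wir 1 Ableitung unserer Gleichung für den Ruck j(t) = 162·sin(3·t) nehmen. Mit d/dt von j(t) finden wir s(t) = 486·cos(3·t). Mit s(t) = 486·cos(3·t) und Einsetzen von t = pi/6, finden wir s = 0.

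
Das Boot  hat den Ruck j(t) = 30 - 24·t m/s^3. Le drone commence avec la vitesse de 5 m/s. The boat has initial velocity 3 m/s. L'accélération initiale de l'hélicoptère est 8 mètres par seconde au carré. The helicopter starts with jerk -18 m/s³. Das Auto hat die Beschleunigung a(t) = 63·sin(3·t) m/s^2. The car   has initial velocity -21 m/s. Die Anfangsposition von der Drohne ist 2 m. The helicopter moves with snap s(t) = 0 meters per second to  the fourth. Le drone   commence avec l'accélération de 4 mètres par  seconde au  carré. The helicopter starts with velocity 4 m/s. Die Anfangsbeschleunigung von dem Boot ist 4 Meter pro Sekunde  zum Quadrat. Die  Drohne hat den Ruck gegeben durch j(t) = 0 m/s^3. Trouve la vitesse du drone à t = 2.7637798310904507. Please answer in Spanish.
Partiendo de la sacudida j(t) = 0, tomamos 2 integrales. Integrando la sacudida y usando la condición inicial a(0) = 4, obtenemos a(t) = 4. Integrando la aceleración y usando la condición inicial v(0) = 5, obtenemos v(t) = 4·t + 5. De la ecuación de la velocidad v(t) = 4·t + 5, sustituimos t = 2.7637798310904507 para obtener v = 16.0551193243618.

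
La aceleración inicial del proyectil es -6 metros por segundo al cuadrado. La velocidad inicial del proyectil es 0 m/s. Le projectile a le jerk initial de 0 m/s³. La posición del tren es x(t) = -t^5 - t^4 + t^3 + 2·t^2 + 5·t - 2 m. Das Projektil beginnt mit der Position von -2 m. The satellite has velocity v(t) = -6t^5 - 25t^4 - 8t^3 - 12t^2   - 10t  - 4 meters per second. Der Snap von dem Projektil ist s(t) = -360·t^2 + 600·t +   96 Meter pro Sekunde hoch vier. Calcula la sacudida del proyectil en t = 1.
Debemos encontrar la antiderivada de nuestra ecuación del snap s(t) = -360·t^2 + 600·t + 96 1 vez. Tomando ∫s(t)dt y aplicando j(0) = 0, encontramos j(t) = 12·t·(-10·t^2 + 25·t + 8). De la ecuación de la sacudida j(t) = 12·t·(-10·t^2 + 25·t + 8), sustituimos t = 1 para obtener j = 276.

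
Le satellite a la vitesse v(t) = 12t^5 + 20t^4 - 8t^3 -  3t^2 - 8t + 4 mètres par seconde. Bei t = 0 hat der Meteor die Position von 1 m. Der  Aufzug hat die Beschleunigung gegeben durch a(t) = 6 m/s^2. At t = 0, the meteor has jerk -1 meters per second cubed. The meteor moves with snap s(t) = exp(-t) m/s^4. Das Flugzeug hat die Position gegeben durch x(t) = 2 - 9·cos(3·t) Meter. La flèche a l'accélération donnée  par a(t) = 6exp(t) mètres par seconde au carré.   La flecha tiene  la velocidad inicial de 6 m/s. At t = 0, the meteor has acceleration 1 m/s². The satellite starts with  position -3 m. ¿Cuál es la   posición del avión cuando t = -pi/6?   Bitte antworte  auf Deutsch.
Aus der Gleichung für die Position x(t) = 2 - 9·cos(3·t), setzen wir t = -pi/6 ein und erhalten x = 2.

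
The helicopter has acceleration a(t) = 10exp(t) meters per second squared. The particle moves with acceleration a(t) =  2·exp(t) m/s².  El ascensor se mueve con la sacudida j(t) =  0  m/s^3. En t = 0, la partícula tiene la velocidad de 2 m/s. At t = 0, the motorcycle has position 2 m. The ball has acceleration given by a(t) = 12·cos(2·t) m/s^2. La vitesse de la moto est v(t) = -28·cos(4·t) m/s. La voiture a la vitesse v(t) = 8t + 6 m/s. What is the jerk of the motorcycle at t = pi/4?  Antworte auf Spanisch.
Para resolver esto, necesitamos tomar 2 derivadas de nuestra ecuación de la velocidad v(t) = -28·cos(4·t). La derivada de la velocidad da la aceleración: a(t) = 112·sin(4·t). Tomando d/dt de a(t), encontramos j(t) = 448·cos(4·t). Tenemos la sacudida j(t) = 448·cos(4·t). Sustituyendo t = pi/4: j(pi/4) = -448.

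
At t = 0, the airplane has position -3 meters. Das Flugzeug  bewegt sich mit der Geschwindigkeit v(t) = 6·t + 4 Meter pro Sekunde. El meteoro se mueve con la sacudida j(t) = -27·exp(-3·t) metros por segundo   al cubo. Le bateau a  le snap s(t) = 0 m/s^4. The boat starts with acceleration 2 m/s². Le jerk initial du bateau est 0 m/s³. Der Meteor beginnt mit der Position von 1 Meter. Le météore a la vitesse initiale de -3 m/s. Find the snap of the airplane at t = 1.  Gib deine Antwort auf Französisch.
Pour résoudre ceci, nous devons prendre 3 dérivées de notre équation de la vitesse v(t) = 6·t + 4. En dérivant la vitesse, nous obtenons l'accélération: a(t) = 6. En dérivant l'accélération, nous obtenons le jerk: j(t) = 0. La dérivée du jerk donne le snap: s(t) = 0. De l'équation du snap s(t) = 0, nous substituons t = 1 pour obtenir s = 0.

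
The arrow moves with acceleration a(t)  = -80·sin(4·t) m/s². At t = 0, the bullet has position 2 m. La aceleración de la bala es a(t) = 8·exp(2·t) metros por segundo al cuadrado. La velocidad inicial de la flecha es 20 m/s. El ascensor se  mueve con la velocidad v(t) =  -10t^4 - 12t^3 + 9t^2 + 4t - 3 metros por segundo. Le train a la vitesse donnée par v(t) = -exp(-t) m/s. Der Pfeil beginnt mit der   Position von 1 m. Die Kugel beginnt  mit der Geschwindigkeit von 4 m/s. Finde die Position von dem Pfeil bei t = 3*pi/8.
Um dies zu lösen, müssen wir 2 Stammfunktionen unserer Gleichung für die Beschleunigung a(t) = -80·sin(4·t) finden. Das Integral von der Beschleunigung ist die Geschwindigkeit. Mit v(0) = 20 erhalten wir v(t) = 20·cos(4·t). Das Integral von der Geschwindigkeit, mit x(0) = 1, ergibt die Position: x(t) = 5·sin(4·t) + 1. Wir haben die Position x(t) = 5·sin(4·t) + 1. Durch Einsetzen von t = 3*pi/8: x(3*pi/8) = -4.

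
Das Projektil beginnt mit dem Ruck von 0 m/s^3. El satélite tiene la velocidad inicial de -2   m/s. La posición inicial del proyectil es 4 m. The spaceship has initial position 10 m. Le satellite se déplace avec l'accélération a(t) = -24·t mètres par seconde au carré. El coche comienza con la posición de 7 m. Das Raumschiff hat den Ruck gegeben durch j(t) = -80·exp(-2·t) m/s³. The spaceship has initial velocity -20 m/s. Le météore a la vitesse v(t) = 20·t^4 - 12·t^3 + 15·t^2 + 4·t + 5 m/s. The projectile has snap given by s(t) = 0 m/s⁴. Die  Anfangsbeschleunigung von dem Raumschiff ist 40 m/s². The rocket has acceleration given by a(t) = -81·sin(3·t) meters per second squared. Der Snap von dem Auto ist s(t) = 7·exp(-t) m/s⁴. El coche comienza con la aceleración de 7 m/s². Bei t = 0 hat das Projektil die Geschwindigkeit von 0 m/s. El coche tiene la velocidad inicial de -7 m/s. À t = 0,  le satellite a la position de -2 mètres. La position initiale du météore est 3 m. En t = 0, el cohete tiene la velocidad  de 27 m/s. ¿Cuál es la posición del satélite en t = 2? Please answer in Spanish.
Necesitamos integrar nuestra ecuación de la aceleración a(t) = -24·t 2 veces. La integral de la aceleración, con v(0) = -2, da la velocidad: v(t) = -12·t^2 - 2. La antiderivada de la velocidad, con x(0) = -2, da la posición: x(t) = -4·t^3 - 2·t - 2. De la ecuación de la posición x(t) = -4·t^3 - 2·t - 2, sustituimos t = 2 para obtener x = -38.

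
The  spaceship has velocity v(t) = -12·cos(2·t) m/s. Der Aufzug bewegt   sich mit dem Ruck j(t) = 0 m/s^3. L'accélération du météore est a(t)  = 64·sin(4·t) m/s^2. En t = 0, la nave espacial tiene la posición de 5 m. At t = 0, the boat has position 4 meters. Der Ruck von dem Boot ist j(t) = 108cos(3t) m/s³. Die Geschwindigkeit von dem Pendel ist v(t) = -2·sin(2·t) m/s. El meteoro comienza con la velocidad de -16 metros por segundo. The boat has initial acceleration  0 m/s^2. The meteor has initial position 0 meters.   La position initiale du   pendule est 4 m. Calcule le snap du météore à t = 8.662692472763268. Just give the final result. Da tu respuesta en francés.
s(8.662692472763268) = 95.3503884582057.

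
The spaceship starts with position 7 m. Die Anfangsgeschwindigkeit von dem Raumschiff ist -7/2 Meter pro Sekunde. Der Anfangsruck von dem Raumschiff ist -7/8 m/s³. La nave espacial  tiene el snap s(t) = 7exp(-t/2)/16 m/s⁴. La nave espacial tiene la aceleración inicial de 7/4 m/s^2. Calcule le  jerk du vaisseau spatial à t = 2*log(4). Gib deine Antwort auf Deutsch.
Um dies zu lösen, müssen wir 1 Integral unserer Gleichung für den Snap s(t) = 7·exp(-t/2)/16 finden. Die Stammfunktion von dem Snap, mit j(0) = -7/8, ergibt den Ruck: j(t) = -7·exp(-t/2)/8. Wir haben den Ruck j(t) = -7·exp(-t/2)/8. Durch Einsetzen von t = 2*log(4): j(2*log(4)) = -7/32.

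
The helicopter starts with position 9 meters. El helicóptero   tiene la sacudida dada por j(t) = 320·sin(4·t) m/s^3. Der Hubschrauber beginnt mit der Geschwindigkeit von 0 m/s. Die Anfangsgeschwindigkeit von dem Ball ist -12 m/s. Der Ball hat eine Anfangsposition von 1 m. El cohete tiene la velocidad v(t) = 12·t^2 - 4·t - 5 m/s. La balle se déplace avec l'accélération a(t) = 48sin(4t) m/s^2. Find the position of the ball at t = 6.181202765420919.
To find the answer, we compute 2 integrals of a(t) = 48·sin(4·t). The integral of acceleration is velocity. Using v(0) = -12, we get v(t) = -12·cos(4·t). Taking ∫v(t)dt and applying x(0) = 1, we find x(t) = 1 - 3·sin(4·t). We have position x(t) = 1 - 3·sin(4·t). Substituting t = 6.181202765420919: x(6.181202765420919) = 2.19013056569553.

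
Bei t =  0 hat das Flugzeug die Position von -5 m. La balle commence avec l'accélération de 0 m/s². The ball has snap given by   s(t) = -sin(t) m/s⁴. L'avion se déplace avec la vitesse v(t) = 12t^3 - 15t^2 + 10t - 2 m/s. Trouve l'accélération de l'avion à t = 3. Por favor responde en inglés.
To solve this, we need to take 1 derivative of our velocity equation v(t) = 12·t^3 - 15·t^2 + 10·t - 2. Differentiating velocity, we get acceleration: a(t) = 36·t^2 - 30·t + 10. We have acceleration a(t) = 36·t^2 - 30·t + 10. Substituting t = 3: a(3) = 244.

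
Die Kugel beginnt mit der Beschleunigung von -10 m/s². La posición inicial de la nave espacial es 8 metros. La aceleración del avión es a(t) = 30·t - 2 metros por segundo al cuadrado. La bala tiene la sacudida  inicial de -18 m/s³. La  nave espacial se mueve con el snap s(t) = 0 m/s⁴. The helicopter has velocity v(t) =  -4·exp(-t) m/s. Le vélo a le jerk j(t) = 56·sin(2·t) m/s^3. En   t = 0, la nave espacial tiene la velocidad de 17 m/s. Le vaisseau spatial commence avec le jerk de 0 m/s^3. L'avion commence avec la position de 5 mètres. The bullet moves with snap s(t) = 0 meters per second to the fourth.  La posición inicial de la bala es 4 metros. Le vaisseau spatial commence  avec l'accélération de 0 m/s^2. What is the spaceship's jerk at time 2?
Starting from snap s(t) = 0, we take 1 integral. Taking ∫s(t)dt and applying j(0) = 0, we find j(t) = 0. From the given jerk equation j(t) = 0, we substitute t = 2 to get j = 0.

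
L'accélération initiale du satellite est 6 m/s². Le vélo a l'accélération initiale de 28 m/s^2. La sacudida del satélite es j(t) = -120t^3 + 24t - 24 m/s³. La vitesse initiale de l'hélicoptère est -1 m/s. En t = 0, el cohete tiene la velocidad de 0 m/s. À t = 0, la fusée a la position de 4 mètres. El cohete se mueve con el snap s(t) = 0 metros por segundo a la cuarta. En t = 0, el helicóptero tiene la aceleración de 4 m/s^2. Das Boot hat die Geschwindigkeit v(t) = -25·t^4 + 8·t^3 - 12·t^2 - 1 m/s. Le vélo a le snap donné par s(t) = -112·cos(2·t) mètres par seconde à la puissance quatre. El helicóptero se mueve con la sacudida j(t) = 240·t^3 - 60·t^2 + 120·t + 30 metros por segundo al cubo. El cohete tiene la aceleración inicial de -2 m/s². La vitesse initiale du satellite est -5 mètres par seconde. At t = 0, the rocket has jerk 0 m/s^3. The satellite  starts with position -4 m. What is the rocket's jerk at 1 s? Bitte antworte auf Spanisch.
Debemos encontrar la antiderivada de nuestra ecuación del snap s(t) = 0 1 vez. La antiderivada del snap, con j(0) = 0, da la sacudida: j(t) = 0. Tenemos la sacudida j(t) = 0. Sustituyendo t = 1: j(1) = 0.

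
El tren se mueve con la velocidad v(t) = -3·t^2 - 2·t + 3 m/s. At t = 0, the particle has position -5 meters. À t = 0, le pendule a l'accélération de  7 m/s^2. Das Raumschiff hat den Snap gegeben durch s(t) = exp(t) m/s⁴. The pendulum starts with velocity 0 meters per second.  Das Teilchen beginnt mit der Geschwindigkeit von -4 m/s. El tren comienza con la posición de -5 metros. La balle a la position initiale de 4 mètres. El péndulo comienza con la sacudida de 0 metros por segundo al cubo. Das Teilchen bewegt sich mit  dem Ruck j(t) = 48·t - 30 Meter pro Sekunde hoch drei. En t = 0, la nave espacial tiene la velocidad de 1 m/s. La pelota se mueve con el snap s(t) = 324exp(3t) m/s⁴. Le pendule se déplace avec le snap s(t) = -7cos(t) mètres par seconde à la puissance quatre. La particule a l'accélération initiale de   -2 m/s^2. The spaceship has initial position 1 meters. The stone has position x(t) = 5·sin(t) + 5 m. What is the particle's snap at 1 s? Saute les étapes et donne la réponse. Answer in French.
La réponse est 48.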